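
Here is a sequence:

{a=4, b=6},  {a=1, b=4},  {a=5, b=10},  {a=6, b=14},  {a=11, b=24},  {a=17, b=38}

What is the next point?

{a=28, b=62}

For the a, each term is the sum of the two before it: 4, 1, 5, 6, 11, 17 → 28.
B — each term is the sum of the two before it: 6, 4, 10, 14, 24, 38 → 62.
So the next point is {a=28, b=62}.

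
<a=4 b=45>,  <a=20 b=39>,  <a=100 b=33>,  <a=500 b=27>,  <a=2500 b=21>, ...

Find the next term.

A: ×5 each step; 4, 20, 100, 500, 2500 → 12500.
B — −6 each step: 45, 39, 33, 27, 21 → 15.
So the next term is <a=12500 b=15>.

<a=12500 b=15>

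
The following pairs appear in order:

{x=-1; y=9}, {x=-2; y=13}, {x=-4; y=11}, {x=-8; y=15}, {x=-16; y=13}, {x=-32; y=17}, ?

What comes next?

X goes -1, -2, -4, -8, -16, -32 → -64 (×2 each step).
For the y, alternating steps +4, −2, +4, −2, …: 9, 13, 11, 15, 13, 17 → 15.
So the next pair is {x=-64; y=15}.

{x=-64; y=15}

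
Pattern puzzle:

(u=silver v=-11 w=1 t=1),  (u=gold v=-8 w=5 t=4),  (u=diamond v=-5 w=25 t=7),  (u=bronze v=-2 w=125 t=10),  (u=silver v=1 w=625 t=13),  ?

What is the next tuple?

For the u, repeats silver → gold → diamond → bronze: silver, gold, diamond, bronze, silver → gold.
For the v, +3 each step: -11, -8, -5, -2, 1 → 4.
For the w, ×5 each step: 1, 5, 25, 125, 625 → 3125.
For the t, always 12 more than the v: 1, 4, 7, 10, 13 → 16.
Combining the parts gives (u=gold v=4 w=3125 t=16).

(u=gold v=4 w=3125 t=16)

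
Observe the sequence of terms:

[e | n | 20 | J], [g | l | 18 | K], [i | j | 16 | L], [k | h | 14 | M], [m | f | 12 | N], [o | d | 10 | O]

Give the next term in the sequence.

[q | b | 8 | P]

For the first letter, letters move forward 2 places in the alphabet: e, g, i, k, m, o → q.
Second letter goes n, l, j, h, f, d → b (letters move back 2 places in the alphabet).
Third coordinate goes 20, 18, 16, 14, 12, 10 → 8 (−2 each step).
For the third letter, letters move forward 1 place in the alphabet: J, K, L, M, N, O → P.
Combining the parts gives [q | b | 8 | P].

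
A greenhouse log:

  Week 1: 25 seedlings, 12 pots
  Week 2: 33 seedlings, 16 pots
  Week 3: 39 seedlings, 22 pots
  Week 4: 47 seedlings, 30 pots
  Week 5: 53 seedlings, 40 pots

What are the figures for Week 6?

61 seedlings, 52 pots

Seedlings: alternating steps +8, +6, +8, +6, …, so 25, 33, 39, 47, 53 → 61.
Pots — differences are 4, 6, 8, … (increasing by 2 each time): 12, 16, 22, 30, 40 → 52.
So the next row is 61 seedlings, 52 pots.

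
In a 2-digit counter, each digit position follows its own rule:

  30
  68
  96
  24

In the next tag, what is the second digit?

Second digit: 0, 8, 6, 4 → 2 (−2 each step, mod 10).

2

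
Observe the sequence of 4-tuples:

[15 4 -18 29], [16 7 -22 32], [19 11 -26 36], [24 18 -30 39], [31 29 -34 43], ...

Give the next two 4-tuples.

[40 47 -38 46], [51 76 -42 50]

First coordinate: differences are 1, 3, 5, … (increasing by 2 each time); 15, 16, 19, 24, 31 → 40 → 51.
Second coordinate: each term is the sum of the two before it; 4, 7, 11, 18, 29 → 47 → 76.
Third coordinate goes -18, -22, -26, -30, -34 → -38 → -42 (−4 each step).
Fourth coordinate: 29, 32, 36, 39, 43 → 46 → 50 (alternating steps +3, +4, +3, +4, …).
So the next two 4-tuples are [40 47 -38 46] and [51 76 -42 50].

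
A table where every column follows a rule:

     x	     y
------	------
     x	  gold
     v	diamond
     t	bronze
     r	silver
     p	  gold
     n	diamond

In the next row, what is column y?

bronze

Column y: gold, diamond, bronze, silver, gold, diamond → bronze (repeats gold → diamond → bronze → silver).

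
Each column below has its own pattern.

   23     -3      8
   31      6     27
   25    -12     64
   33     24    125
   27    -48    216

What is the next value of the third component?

Third component: perfect cubes: 2³, 3³, 4³, …; 8, 27, 64, 125, 216 → 343.

343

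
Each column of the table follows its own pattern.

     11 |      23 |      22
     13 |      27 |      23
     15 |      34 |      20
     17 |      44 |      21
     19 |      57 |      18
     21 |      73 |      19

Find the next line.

For the first component, +2 each step: 11, 13, 15, 17, 19, 21 → 23.
For the second component, differences are 4, 7, 10, … (increasing by 3 each time): 23, 27, 34, 44, 57, 73 → 92.
Third component — alternating steps +1, −3, +1, −3, …: 22, 23, 20, 21, 18, 19 → 16.
Combining the parts gives 23  92  16.

23  92  16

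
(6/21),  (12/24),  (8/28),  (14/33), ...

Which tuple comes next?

First entry: alternating steps +6, −4, +6, −4, …, so 6, 12, 8, 14 → 10.
Second entry: differences are 3, 4, 5, … (increasing by 1 each time); 21, 24, 28, 33 → 39.
Combining the parts gives (10/39).

(10/39)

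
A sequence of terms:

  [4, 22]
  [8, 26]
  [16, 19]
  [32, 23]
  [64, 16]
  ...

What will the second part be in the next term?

20

Second part goes 22, 26, 19, 23, 16 → 20 (alternating steps +4, −7, +4, −7, …).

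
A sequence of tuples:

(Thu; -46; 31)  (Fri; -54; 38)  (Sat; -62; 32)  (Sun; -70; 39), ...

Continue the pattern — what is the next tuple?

(Mon; -78; 33)

Day: runs through the weekdays Mon→Sun, so Thu, Fri, Sat, Sun → Mon.
For the second value, −8 each step: -46, -54, -62, -70 → -78.
For the third value, alternating steps +7, −6, +7, −6, …: 31, 38, 32, 39 → 33.
Putting it together: (Mon; -78; 33).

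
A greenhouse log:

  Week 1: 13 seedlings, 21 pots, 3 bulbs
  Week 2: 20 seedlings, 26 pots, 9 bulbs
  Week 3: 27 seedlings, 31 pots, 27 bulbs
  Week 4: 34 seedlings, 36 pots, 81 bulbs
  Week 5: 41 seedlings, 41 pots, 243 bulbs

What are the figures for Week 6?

For the seedlings, +7 each step: 13, 20, 27, 34, 41 → 48.
Pots: +5 each step; 21, 26, 31, 36, 41 → 46.
Bulbs: ×3 each step, so 3, 9, 27, 81, 243 → 729.
Combining the parts gives 48 seedlings, 46 pots, 729 bulbs.

48 seedlings, 46 pots, 729 bulbs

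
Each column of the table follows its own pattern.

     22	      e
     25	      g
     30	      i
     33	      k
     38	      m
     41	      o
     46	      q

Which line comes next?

First component: 22, 25, 30, 33, 38, 41, 46 → 49 (alternating steps +3, +5, +3, +5, …).
Letter: letters move forward 2 places in the alphabet, so e, g, i, k, m, o, q → s.
So the next line is 49  s.

49  s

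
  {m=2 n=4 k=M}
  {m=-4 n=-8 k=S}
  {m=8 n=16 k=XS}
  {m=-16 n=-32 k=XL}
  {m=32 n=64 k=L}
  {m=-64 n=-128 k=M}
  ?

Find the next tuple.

{m=128 n=256 k=S}

M: 2, -4, 8, -16, 32, -64 → 128 (×(-2) each step).
N: always 2 × the m, so 4, -8, 16, -32, 64, -128 → 256.
K — repeats M → S → XS → XL → L: M, S, XS, XL, L, M → S.
So the next tuple is {m=128 n=256 k=S}.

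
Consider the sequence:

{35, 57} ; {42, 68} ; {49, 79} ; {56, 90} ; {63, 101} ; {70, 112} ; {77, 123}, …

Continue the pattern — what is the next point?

{84, 134}

First entry: 35, 42, 49, 56, 63, 70, 77 → 84 (+7 each step).
Second entry: +11 each step, so 57, 68, 79, 90, 101, 112, 123 → 134.
So the next point is {84, 134}.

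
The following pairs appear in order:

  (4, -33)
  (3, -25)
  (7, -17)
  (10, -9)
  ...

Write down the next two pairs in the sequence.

(17, -1), (27, 7)

First entry — each term is the sum of the two before it: 4, 3, 7, 10 → 17 → 27.
Second entry — +8 each step: -33, -25, -17, -9 → -1 → 7.
So the next two pairs are (17, -1) and (27, 7).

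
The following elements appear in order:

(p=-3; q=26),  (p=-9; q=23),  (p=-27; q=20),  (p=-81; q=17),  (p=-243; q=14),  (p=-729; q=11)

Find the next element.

P: ×3 each step; -3, -9, -27, -81, -243, -729 → -2187.
Q — −3 each step: 26, 23, 20, 17, 14, 11 → 8.
Putting it together: (p=-2187; q=8).

(p=-2187; q=8)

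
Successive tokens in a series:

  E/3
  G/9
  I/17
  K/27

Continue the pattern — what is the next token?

M/39

Letter goes E, G, I, K → M (letters move forward 2 places in the alphabet).
Second component: differences are 6, 8, 10, … (increasing by 2 each time), so 3, 9, 17, 27 → 39.
So the next token is M/39.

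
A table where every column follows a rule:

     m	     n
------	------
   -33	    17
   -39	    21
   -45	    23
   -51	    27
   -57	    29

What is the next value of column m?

-63

For the column m, −6 each step: -33, -39, -45, -51, -57 → -63.
Column n goes 17, 21, 23, 27, 29 → 33 (alternating steps +4, +2, +4, +2, …).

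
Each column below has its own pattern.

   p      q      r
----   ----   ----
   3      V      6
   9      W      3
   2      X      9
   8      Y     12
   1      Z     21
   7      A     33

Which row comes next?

0  B  54

For the column p, alternating steps +6, −7, +6, −7, …: 3, 9, 2, 8, 1, 7 → 0.
For the column q, letters move forward 1 place in the alphabet, wrapping Z→A: V, W, X, Y, Z, A → B.
For the column r, each term is the sum of the two before it: 6, 3, 9, 12, 21, 33 → 54.
So the next row is 0  B  54.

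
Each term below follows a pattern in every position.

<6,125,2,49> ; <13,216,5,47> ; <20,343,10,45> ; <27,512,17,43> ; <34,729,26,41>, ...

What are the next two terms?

First coordinate: +7 each step; 6, 13, 20, 27, 34 → 41 → 48.
For the second coordinate, perfect cubes: 5³, 6³, 7³, …: 125, 216, 343, 512, 729 → 1000 → 1331.
Third coordinate — differences are 3, 5, 7, … (increasing by 2 each time): 2, 5, 10, 17, 26 → 37 → 50.
Fourth coordinate: −2 each step, so 49, 47, 45, 43, 41 → 39 → 37.
So the next two terms are <41,1000,37,39> and <48,1331,50,37>.

<41,1000,37,39>, <48,1331,50,37>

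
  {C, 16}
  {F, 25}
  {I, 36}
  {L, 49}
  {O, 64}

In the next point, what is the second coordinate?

81

Second coordinate: perfect squares: 4², 5², 6², …; 16, 25, 36, 49, 64 → 81.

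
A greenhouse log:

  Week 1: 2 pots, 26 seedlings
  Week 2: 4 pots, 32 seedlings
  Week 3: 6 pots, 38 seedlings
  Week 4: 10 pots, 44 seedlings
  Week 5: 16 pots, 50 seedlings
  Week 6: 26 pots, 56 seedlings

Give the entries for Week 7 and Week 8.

42 pots, 62 seedlings; 68 pots, 68 seedlings

Pots goes 2, 4, 6, 10, 16, 26 → 42 → 68 (each term is the sum of the two before it).
Seedlings: +6 each step, so 26, 32, 38, 44, 50, 56 → 62 → 68.
Putting the parts together: 42 pots, 62 seedlings and then 68 pots, 68 seedlings.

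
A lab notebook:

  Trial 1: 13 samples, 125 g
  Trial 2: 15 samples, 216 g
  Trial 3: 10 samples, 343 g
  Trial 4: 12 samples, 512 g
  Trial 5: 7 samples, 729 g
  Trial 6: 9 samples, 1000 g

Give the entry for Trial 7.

Samples — alternating steps +2, −5, +2, −5, …: 13, 15, 10, 12, 7, 9 → 4.
G: perfect cubes: 5³, 6³, 7³, …, so 125, 216, 343, 512, 729, 1000 → 1331.
Putting it together: 4 samples, 1331 g.

4 samples, 1331 g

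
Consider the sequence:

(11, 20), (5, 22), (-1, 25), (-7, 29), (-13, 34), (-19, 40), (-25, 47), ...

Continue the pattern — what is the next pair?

For the first component, −6 each step: 11, 5, -1, -7, -13, -19, -25 → -31.
Second component — differences are 2, 3, 4, … (increasing by 1 each time): 20, 22, 25, 29, 34, 40, 47 → 55.
Putting it together: (-31, 55).

(-31, 55)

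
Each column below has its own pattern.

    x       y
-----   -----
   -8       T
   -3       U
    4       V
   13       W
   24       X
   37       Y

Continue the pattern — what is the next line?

52  Z

Column x — differences are 5, 7, 9, … (increasing by 2 each time): -8, -3, 4, 13, 24, 37 → 52.
Column y: T, U, V, W, X, Y → Z (letters move forward 1 place in the alphabet).
So the next line is 52  Z.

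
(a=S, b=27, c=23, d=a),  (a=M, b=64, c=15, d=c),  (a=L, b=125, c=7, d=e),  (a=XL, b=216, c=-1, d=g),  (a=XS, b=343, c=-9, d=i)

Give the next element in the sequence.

A: runs through clothing sizes XS→XL; S, M, L, XL, XS → S.
B: 27, 64, 125, 216, 343 → 512 (perfect cubes: 3³, 4³, 5³, …).
C: −8 each step, so 23, 15, 7, -1, -9 → -17.
D goes a, c, e, g, i → k (letters move forward 2 places in the alphabet).
Putting it together: (a=S, b=512, c=-17, d=k).

(a=S, b=512, c=-17, d=k)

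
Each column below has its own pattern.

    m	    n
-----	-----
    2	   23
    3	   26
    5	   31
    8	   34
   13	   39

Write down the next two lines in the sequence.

21  42; 34  47

Column m: each term is the sum of the two before it; 2, 3, 5, 8, 13 → 21 → 34.
Column n: alternating steps +3, +5, +3, +5, …; 23, 26, 31, 34, 39 → 42 → 47.
Putting the parts together: 21  42 and then 34  47.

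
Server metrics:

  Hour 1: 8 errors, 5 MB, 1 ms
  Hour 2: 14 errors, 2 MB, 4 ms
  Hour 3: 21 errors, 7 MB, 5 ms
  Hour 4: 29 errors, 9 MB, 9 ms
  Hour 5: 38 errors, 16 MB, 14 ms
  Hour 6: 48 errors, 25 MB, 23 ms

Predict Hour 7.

59 errors, 41 MB, 37 ms

Errors: differences are 6, 7, 8, … (increasing by 1 each time), so 8, 14, 21, 29, 38, 48 → 59.
MB goes 5, 2, 7, 9, 16, 25 → 41 (each term is the sum of the two before it).
Ms: 1, 4, 5, 9, 14, 23 → 37 (each term is the sum of the two before it).
Putting it together: 59 errors, 41 MB, 37 ms.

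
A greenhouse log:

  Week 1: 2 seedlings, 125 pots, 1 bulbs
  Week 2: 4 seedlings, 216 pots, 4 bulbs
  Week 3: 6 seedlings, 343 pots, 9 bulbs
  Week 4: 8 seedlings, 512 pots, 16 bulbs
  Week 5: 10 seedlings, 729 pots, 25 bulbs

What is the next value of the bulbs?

36

Bulbs goes 1, 4, 9, 16, 25 → 36 (perfect squares: 1², 2², 3², …).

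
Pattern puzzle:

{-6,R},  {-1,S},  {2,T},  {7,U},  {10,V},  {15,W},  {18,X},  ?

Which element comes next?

First part goes -6, -1, 2, 7, 10, 15, 18 → 23 (alternating steps +5, +3, +5, +3, …).
Letter — letters move forward 1 place in the alphabet: R, S, T, U, V, W, X → Y.
So the next element is {23,Y}.

{23,Y}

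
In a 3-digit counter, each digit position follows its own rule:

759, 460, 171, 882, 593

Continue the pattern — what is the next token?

First digit: −3 each step, mod 10; 7, 4, 1, 8, 5 → 2.
Second digit: +1 each step, mod 10, so 5, 6, 7, 8, 9 → 0.
Third digit: 9, 0, 1, 2, 3 → 4 (+1 each step, mod 10).
So the next token is 204.

204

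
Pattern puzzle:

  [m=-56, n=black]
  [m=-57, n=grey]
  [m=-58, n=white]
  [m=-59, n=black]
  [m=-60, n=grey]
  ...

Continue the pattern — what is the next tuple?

M goes -56, -57, -58, -59, -60 → -61 (−1 each step).
For the n, repeats black → grey → white: black, grey, white, black, grey → white.
Putting it together: [m=-61, n=white].

[m=-61, n=white]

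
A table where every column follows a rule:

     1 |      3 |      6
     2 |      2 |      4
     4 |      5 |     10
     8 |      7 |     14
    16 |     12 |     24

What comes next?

First component goes 1, 2, 4, 8, 16 → 32 (×2 each step).
Second component: 3, 2, 5, 7, 12 → 19 (each term is the sum of the two before it).
Third component: always 2 × the second component; 6, 4, 10, 14, 24 → 38.
Combining the parts gives 32  19  38.

32  19  38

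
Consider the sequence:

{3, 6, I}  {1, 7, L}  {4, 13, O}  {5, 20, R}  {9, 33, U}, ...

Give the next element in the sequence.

{14, 53, X}

First part: each term is the sum of the two before it, so 3, 1, 4, 5, 9 → 14.
Second part: each term is the sum of the two before it, so 6, 7, 13, 20, 33 → 53.
Letter — letters move forward 3 places in the alphabet: I, L, O, R, U → X.
Putting it together: {14, 53, X}.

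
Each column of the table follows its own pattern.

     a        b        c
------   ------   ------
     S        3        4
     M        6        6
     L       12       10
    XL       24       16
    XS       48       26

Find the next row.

S  96  42

Column a: S, M, L, XL, XS → S (runs through clothing sizes XS→XL).
Column b: ×2 each step, so 3, 6, 12, 24, 48 → 96.
Column c: each term is the sum of the two before it, so 4, 6, 10, 16, 26 → 42.
Putting it together: S  96  42.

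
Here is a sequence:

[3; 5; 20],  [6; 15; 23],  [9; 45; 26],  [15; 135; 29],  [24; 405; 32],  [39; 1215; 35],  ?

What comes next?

First coordinate: 3, 6, 9, 15, 24, 39 → 63 (each term is the sum of the two before it).
Second coordinate: ×3 each step; 5, 15, 45, 135, 405, 1215 → 3645.
Third coordinate: +3 each step, so 20, 23, 26, 29, 32, 35 → 38.
Putting it together: [63; 3645; 38].

[63; 3645; 38]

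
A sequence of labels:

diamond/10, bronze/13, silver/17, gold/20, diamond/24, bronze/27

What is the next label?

Rank: diamond, bronze, silver, gold, diamond, bronze → silver (repeats diamond → bronze → silver → gold).
Second component goes 10, 13, 17, 20, 24, 27 → 31 (alternating steps +3, +4, +3, +4, …).
Combining the parts gives silver/31.

silver/31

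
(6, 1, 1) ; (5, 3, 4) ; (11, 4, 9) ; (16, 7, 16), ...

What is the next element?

First part: each term is the sum of the two before it, so 6, 5, 11, 16 → 27.
Second part: each term is the sum of the two before it; 1, 3, 4, 7 → 11.
Third part: 1, 4, 9, 16 → 25 (perfect squares: 1², 2², 3², …).
Putting it together: (27, 11, 25).

(27, 11, 25)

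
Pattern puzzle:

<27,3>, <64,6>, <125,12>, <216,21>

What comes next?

<343,33>

First coordinate: perfect cubes: 3³, 4³, 5³, …, so 27, 64, 125, 216 → 343.
Second coordinate: differences are 3, 6, 9, … (increasing by 3 each time); 3, 6, 12, 21 → 33.
Putting it together: <343,33>.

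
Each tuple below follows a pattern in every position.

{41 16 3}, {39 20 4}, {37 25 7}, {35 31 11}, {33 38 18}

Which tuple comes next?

First entry: −2 each step; 41, 39, 37, 35, 33 → 31.
For the second entry, differences are 4, 5, 6, … (increasing by 1 each time): 16, 20, 25, 31, 38 → 46.
Third entry: each term is the sum of the two before it; 3, 4, 7, 11, 18 → 29.
So the next tuple is {31 46 29}.

{31 46 29}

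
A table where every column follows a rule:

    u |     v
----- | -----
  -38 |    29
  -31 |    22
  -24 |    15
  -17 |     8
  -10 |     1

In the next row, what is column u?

-3

Column u: +7 each step, so -38, -31, -24, -17, -10 → -3.
Column v: 29, 22, 15, 8, 1 → -6 (together with the column u always sums to -9).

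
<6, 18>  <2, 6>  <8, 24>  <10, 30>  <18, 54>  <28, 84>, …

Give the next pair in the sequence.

<46, 138>

First entry: 6, 2, 8, 10, 18, 28 → 46 (each term is the sum of the two before it).
Second entry: always 3 × the first entry; 18, 6, 24, 30, 54, 84 → 138.
So the next pair is <46, 138>.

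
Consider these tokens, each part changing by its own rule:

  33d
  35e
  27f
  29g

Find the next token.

21h

First component — alternating steps +2, −8, +2, −8, …: 33, 35, 27, 29 → 21.
For the letter, letters move forward 1 place in the alphabet: d, e, f, g → h.
So the next token is 21h.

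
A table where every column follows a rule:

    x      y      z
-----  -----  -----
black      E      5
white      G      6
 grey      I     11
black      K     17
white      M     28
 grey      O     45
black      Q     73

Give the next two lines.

white  S  118; grey  U  191

For the column x, repeats black → white → grey: black, white, grey, black, white, grey, black → white → grey.
Column y: letters move forward 2 places in the alphabet, so E, G, I, K, M, O, Q → S → U.
Column z: 5, 6, 11, 17, 28, 45, 73 → 118 → 191 (each term is the sum of the two before it).
Putting the parts together: white  S  118 and then grey  U  191.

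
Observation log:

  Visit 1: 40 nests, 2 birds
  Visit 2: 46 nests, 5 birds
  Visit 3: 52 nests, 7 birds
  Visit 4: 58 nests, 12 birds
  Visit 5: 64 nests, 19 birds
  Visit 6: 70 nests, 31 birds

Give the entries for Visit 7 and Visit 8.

Nests — +6 each step: 40, 46, 52, 58, 64, 70 → 76 → 82.
Birds: 2, 5, 7, 12, 19, 31 → 50 → 81 (each term is the sum of the two before it).
Putting the parts together: 76 nests, 50 birds and then 82 nests, 81 birds.

76 nests, 50 birds; 82 nests, 81 birds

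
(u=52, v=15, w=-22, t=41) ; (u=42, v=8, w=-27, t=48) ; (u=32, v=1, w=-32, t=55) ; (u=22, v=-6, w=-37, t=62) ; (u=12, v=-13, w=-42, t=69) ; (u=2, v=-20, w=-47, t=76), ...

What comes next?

U goes 52, 42, 32, 22, 12, 2 → -8 (−10 each step).
V goes 15, 8, 1, -6, -13, -20 → -27 (−7 each step).
For the w, −5 each step: -22, -27, -32, -37, -42, -47 → -52.
For the t, +7 each step: 41, 48, 55, 62, 69, 76 → 83.
Putting it together: (u=-8, v=-27, w=-52, t=83).

(u=-8, v=-27, w=-52, t=83)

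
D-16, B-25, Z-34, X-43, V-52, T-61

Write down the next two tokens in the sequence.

Letter: D, B, Z, X, V, T → R → P (letters move back 2 places in the alphabet, wrapping A→Z).
For the second component, +9 each step: 16, 25, 34, 43, 52, 61 → 70 → 79.
Putting the parts together: R-70 and then P-79.

R-70 then P-79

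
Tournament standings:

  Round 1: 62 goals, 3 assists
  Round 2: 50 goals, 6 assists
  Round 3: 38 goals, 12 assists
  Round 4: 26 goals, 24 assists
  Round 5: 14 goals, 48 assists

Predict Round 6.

Goals goes 62, 50, 38, 26, 14 → 2 (−12 each step).
Assists: 3, 6, 12, 24, 48 → 96 (×2 each step).
So the next record is 2 goals, 96 assists.

2 goals, 96 assists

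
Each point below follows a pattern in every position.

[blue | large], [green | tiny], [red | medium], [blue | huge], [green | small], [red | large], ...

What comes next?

[blue | tiny]

For the colour, repeats blue → green → red: blue, green, red, blue, green, red → blue.
Size: repeats large → tiny → medium → huge → small; large, tiny, medium, huge, small, large → tiny.
Combining the parts gives [blue | tiny].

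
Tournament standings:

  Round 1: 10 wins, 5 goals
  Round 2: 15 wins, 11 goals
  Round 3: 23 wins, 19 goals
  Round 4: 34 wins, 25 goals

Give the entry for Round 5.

Wins goes 10, 15, 23, 34 → 48 (differences are 5, 8, 11, … (increasing by 3 each time)).
Goals: 5, 11, 19, 25 → 33 (alternating steps +6, +8, +6, +8, …).
Putting it together: 48 wins, 33 goals.

48 wins, 33 goals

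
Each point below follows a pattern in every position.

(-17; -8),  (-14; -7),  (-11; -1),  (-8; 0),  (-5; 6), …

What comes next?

(-2; 7)

First part goes -17, -14, -11, -8, -5 → -2 (+3 each step).
Second part — alternating steps +1, +6, +1, +6, …: -8, -7, -1, 0, 6 → 7.
Combining the parts gives (-2; 7).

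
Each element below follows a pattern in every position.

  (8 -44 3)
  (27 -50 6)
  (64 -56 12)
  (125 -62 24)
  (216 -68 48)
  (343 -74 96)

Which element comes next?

(512 -80 192)

First part: perfect cubes: 2³, 3³, 4³, …, so 8, 27, 64, 125, 216, 343 → 512.
Second part: −6 each step, so -44, -50, -56, -62, -68, -74 → -80.
Third part goes 3, 6, 12, 24, 48, 96 → 192 (×2 each step).
Putting it together: (512 -80 192).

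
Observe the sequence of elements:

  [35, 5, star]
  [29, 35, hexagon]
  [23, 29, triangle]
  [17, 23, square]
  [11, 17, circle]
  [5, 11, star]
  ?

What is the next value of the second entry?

First entry: −6 each step; 35, 29, 23, 17, 11, 5 → -1.
Second entry — always the previous value of the first entry: 5, 35, 29, 23, 17, 11 → 5.

5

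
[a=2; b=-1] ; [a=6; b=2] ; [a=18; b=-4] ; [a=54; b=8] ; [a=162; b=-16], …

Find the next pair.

A — ×3 each step: 2, 6, 18, 54, 162 → 486.
B: ×(-2) each step; -1, 2, -4, 8, -16 → 32.
Combining the parts gives [a=486; b=32].

[a=486; b=32]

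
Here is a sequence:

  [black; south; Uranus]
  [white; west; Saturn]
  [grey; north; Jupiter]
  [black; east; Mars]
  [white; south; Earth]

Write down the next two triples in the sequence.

Shade: repeats black → white → grey; black, white, grey, black, white → grey → black.
Direction goes south, west, north, east, south → west → north (repeats south → west → north → east).
Planet — runs backward through the planets Mercury→Neptune: Uranus, Saturn, Jupiter, Mars, Earth → Venus → Mercury.
So the next two triples are [grey; west; Venus] and [black; north; Mercury].

[grey; west; Venus], [black; north; Mercury]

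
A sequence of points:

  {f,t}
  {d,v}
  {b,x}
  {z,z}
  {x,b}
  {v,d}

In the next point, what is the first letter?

For the first letter, letters move back 2 places in the alphabet, wrapping A→Z: f, d, b, z, x, v → t.

t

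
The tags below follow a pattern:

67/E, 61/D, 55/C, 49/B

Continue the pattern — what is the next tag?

43/A

For the first component, −6 each step: 67, 61, 55, 49 → 43.
Letter: letters move back 1 place in the alphabet, so E, D, C, B → A.
Combining the parts gives 43/A.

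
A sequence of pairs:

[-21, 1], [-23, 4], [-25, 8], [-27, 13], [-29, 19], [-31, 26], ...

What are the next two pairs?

[-33, 34], [-35, 43]

First part: −2 each step; -21, -23, -25, -27, -29, -31 → -33 → -35.
Second part: 1, 4, 8, 13, 19, 26 → 34 → 43 (differences are 3, 4, 5, … (increasing by 1 each time)).
Putting the parts together: [-33, 34] and then [-35, 43].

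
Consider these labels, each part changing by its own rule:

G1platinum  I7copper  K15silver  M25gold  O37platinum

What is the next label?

Q51copper

For the letter, letters move forward 2 places in the alphabet: G, I, K, M, O → Q.
For the second component, differences are 6, 8, 10, … (increasing by 2 each time): 1, 7, 15, 25, 37 → 51.
Metal: repeats platinum → copper → silver → gold; platinum, copper, silver, gold, platinum → copper.
Putting it together: Q51copper.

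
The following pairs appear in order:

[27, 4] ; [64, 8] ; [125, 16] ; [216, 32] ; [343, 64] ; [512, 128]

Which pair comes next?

[729, 256]

First entry: perfect cubes: 3³, 4³, 5³, …, so 27, 64, 125, 216, 343, 512 → 729.
Second entry: 4, 8, 16, 32, 64, 128 → 256 (×2 each step).
Putting it together: [729, 256].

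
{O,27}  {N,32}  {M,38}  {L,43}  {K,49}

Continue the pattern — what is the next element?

Letter goes O, N, M, L, K → J (letters move back 1 place in the alphabet).
Second value: alternating steps +5, +6, +5, +6, …; 27, 32, 38, 43, 49 → 54.
So the next element is {J,54}.

{J,54}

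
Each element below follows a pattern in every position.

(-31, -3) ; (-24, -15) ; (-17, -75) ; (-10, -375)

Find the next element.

For the first entry, +7 each step: -31, -24, -17, -10 → -3.
Second entry: ×5 each step; -3, -15, -75, -375 → -1875.
Combining the parts gives (-3, -1875).

(-3, -1875)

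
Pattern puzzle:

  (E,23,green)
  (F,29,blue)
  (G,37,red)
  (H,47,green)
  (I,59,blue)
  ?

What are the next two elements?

Letter goes E, F, G, H, I → J → K (letters move forward 1 place in the alphabet).
Second coordinate — differences are 6, 8, 10, … (increasing by 2 each time): 23, 29, 37, 47, 59 → 73 → 89.
Colour: repeats green → blue → red, so green, blue, red, green, blue → red → green.
So the next two elements are (J,73,red) and (K,89,green).

(J,73,red), (K,89,green)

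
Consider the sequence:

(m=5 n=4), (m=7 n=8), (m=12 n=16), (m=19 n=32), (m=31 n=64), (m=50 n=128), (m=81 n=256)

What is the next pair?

M — each term is the sum of the two before it: 5, 7, 12, 19, 31, 50, 81 → 131.
N: ×2 each step; 4, 8, 16, 32, 64, 128, 256 → 512.
Combining the parts gives (m=131 n=512).

(m=131 n=512)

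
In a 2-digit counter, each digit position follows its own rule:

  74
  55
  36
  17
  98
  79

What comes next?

First digit goes 7, 5, 3, 1, 9, 7 → 5 (−2 each step, mod 10).
Second digit: 4, 5, 6, 7, 8, 9 → 0 (+1 each step, mod 10).
Combining the parts gives 50.

50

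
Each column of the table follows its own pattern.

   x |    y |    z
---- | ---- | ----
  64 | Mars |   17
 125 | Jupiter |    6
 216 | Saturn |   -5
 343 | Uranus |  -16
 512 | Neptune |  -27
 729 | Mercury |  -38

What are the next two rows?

1000  Venus  -49; 1331  Earth  -60

Column x goes 64, 125, 216, 343, 512, 729 → 1000 → 1331 (perfect cubes: 4³, 5³, 6³, …).
Column y: runs through the planets Mercury→Neptune; Mars, Jupiter, Saturn, Uranus, Neptune, Mercury → Venus → Earth.
Column z: −11 each step, so 17, 6, -5, -16, -27, -38 → -49 → -60.
Putting the parts together: 1000  Venus  -49 and then 1331  Earth  -60.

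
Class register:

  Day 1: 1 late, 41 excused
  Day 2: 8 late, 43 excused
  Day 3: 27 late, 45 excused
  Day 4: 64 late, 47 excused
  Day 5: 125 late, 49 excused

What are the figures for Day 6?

216 late, 51 excused

Late: perfect cubes: 1³, 2³, 3³, …; 1, 8, 27, 64, 125 → 216.
Excused goes 41, 43, 45, 47, 49 → 51 (+2 each step).
So the next line is 216 late, 51 excused.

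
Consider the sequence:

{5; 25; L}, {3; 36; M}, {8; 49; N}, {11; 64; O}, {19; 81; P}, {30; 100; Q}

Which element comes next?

First slot: each term is the sum of the two before it; 5, 3, 8, 11, 19, 30 → 49.
For the second slot, perfect squares: 5², 6², 7², …: 25, 36, 49, 64, 81, 100 → 121.
Letter: L, M, N, O, P, Q → R (letters move forward 1 place in the alphabet).
So the next element is {49; 121; R}.

{49; 121; R}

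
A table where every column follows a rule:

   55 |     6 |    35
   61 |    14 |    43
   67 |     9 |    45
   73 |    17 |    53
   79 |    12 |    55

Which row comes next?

85  20  63

First component: +6 each step, so 55, 61, 67, 73, 79 → 85.
Second component: 6, 14, 9, 17, 12 → 20 (alternating steps +8, −5, +8, −5, …).
For the third component, alternating steps +8, +2, +8, +2, …: 35, 43, 45, 53, 55 → 63.
Putting it together: 85  20  63.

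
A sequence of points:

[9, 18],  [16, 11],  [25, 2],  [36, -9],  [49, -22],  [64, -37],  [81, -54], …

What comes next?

First slot — perfect squares: 3², 4², 5², …: 9, 16, 25, 36, 49, 64, 81 → 100.
Second slot: together with the first slot always sums to 27, so 18, 11, 2, -9, -22, -37, -54 → -73.
Putting it together: [100, -73].

[100, -73]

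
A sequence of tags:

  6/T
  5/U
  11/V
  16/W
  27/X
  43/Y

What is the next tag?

70/Z

First component: each term is the sum of the two before it, so 6, 5, 11, 16, 27, 43 → 70.
For the letter, letters move forward 1 place in the alphabet: T, U, V, W, X, Y → Z.
Putting it together: 70/Z.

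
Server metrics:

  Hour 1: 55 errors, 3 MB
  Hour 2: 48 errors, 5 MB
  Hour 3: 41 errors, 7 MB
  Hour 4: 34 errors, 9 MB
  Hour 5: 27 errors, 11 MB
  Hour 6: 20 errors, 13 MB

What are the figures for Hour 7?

13 errors, 15 MB

Errors goes 55, 48, 41, 34, 27, 20 → 13 (−7 each step).
For the MB, +2 each step: 3, 5, 7, 9, 11, 13 → 15.
Combining the parts gives 13 errors, 15 MB.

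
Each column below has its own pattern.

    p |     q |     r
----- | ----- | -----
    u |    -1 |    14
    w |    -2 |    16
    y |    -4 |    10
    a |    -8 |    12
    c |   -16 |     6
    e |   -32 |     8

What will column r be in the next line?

For the column r, alternating steps +2, −6, +2, −6, …: 14, 16, 10, 12, 6, 8 → 2.

2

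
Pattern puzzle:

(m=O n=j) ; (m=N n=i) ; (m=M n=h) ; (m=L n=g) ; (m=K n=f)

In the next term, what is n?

e

M: letters move back 1 place in the alphabet; O, N, M, L, K → J.
For the n, letters move back 1 place in the alphabet: j, i, h, g, f → e.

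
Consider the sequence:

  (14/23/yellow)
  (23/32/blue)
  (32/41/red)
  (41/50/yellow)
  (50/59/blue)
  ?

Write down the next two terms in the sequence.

(59/68/red), (68/77/yellow)

First component — +9 each step: 14, 23, 32, 41, 50 → 59 → 68.
For the second component, always 9 more than the first component: 23, 32, 41, 50, 59 → 68 → 77.
Colour: repeats yellow → blue → red; yellow, blue, red, yellow, blue → red → yellow.
So the next two terms are (59/68/red) and (68/77/yellow).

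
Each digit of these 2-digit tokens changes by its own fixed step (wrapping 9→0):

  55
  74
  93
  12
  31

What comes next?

50

First digit: 5, 7, 9, 1, 3 → 5 (+2 each step, mod 10).
Second digit: 5, 4, 3, 2, 1 → 0 (−1 each step, mod 10).
So the next token is 50.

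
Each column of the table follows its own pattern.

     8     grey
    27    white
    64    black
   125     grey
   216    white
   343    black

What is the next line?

512  grey

First component: perfect cubes: 2³, 3³, 4³, …; 8, 27, 64, 125, 216, 343 → 512.
Shade: repeats grey → white → black, so grey, white, black, grey, white, black → grey.
So the next line is 512  grey.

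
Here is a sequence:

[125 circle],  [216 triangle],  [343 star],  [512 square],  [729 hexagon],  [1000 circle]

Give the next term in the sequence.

[1331 triangle]

First part goes 125, 216, 343, 512, 729, 1000 → 1331 (perfect cubes: 5³, 6³, 7³, …).
Shape: repeats circle → triangle → star → square → hexagon; circle, triangle, star, square, hexagon, circle → triangle.
So the next term is [1331 triangle].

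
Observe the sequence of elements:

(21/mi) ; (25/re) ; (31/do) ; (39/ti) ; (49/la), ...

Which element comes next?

First coordinate goes 21, 25, 31, 39, 49 → 61 (differences are 4, 6, 8, … (increasing by 2 each time)).
Note: runs backward through the solfège scale do→ti, so mi, re, do, ti, la → sol.
Combining the parts gives (61/sol).

(61/sol)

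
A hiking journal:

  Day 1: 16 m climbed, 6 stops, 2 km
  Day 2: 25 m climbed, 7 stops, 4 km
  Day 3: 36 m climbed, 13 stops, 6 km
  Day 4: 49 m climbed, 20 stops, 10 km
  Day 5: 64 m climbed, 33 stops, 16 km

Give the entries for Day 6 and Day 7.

M climbed — perfect squares: 4², 5², 6², …: 16, 25, 36, 49, 64 → 81 → 100.
Stops: 6, 7, 13, 20, 33 → 53 → 86 (each term is the sum of the two before it).
Km: each term is the sum of the two before it, so 2, 4, 6, 10, 16 → 26 → 42.
So the next two lines are 81 m climbed, 53 stops, 26 km and 100 m climbed, 86 stops, 42 km.

81 m climbed, 53 stops, 26 km; 100 m climbed, 86 stops, 42 km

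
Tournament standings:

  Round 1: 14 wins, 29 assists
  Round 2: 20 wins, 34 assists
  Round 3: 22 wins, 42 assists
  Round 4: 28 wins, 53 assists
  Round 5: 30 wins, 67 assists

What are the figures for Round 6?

Wins: alternating steps +6, +2, +6, +2, …; 14, 20, 22, 28, 30 → 36.
Assists goes 29, 34, 42, 53, 67 → 84 (differences are 5, 8, 11, … (increasing by 3 each time)).
Putting it together: 36 wins, 84 assists.

36 wins, 84 assists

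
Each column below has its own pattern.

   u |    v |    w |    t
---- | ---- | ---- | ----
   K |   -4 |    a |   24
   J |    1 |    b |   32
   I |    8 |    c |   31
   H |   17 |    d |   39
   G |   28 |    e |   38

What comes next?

F  41  f  46

Column u goes K, J, I, H, G → F (letters move back 1 place in the alphabet).
Column v: -4, 1, 8, 17, 28 → 41 (differences are 5, 7, 9, … (increasing by 2 each time)).
Column w: letters move forward 1 place in the alphabet; a, b, c, d, e → f.
Column t — alternating steps +8, −1, +8, −1, …: 24, 32, 31, 39, 38 → 46.
So the next row is F  41  f  46.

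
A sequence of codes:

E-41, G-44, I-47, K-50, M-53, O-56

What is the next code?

Q-59

Letter: letters move forward 2 places in the alphabet, so E, G, I, K, M, O → Q.
Second component: 41, 44, 47, 50, 53, 56 → 59 (+3 each step).
Combining the parts gives Q-59.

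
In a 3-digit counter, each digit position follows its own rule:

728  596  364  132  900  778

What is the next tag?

546

First digit: −2 each step, mod 10; 7, 5, 3, 1, 9, 7 → 5.
Second digit: 2, 9, 6, 3, 0, 7 → 4 (−3 each step, mod 10).
Third digit: −2 each step, mod 10; 8, 6, 4, 2, 0, 8 → 6.
Combining the parts gives 546.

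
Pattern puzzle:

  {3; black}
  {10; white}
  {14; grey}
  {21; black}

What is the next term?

{25; white}

First value: alternating steps +7, +4, +7, +4, …, so 3, 10, 14, 21 → 25.
Shade: repeats black → white → grey; black, white, grey, black → white.
Putting it together: {25; white}.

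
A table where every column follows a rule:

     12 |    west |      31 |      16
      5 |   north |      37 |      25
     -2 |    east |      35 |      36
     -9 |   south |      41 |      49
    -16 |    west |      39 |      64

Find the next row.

-23  north  45  81

For the first component, −7 each step: 12, 5, -2, -9, -16 → -23.
For the direction, repeats west → north → east → south: west, north, east, south, west → north.
For the third component, alternating steps +6, −2, +6, −2, …: 31, 37, 35, 41, 39 → 45.
Fourth component goes 16, 25, 36, 49, 64 → 81 (perfect squares: 4², 5², 6², …).
So the next row is -23  north  45  81.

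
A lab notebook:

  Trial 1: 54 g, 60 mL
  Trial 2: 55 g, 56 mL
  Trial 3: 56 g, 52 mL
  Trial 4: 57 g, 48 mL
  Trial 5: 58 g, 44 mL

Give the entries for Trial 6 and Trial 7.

G: 54, 55, 56, 57, 58 → 59 → 60 (+1 each step).
For the mL, −4 each step: 60, 56, 52, 48, 44 → 40 → 36.
Putting the parts together: 59 g, 40 mL and then 60 g, 36 mL.

59 g, 40 mL; 60 g, 36 mL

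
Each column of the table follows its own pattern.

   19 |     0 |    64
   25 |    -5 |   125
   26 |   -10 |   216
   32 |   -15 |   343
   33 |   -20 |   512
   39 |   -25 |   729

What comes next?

40  -30  1000

For the first component, alternating steps +6, +1, +6, +1, …: 19, 25, 26, 32, 33, 39 → 40.
Second component: −5 each step, so 0, -5, -10, -15, -20, -25 → -30.
Third component: 64, 125, 216, 343, 512, 729 → 1000 (perfect cubes: 4³, 5³, 6³, …).
Combining the parts gives 40  -30  1000.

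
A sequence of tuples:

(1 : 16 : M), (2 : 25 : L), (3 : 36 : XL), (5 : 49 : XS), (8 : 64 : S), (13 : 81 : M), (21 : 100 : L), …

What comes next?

First slot: each term is the sum of the two before it, so 1, 2, 3, 5, 8, 13, 21 → 34.
For the second slot, perfect squares: 4², 5², 6², …: 16, 25, 36, 49, 64, 81, 100 → 121.
Size: M, L, XL, XS, S, M, L → XL (repeats M → L → XL → XS → S).
So the next tuple is (34 : 121 : XL).

(34 : 121 : XL)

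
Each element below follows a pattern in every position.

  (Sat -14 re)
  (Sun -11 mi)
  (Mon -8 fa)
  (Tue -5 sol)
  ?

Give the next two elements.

(Wed -2 la), (Thu 1 ti)

Day goes Sat, Sun, Mon, Tue → Wed → Thu (runs through the weekdays Mon→Sun).
Second coordinate: +3 each step, so -14, -11, -8, -5 → -2 → 1.
Note goes re, mi, fa, sol → la → ti (runs through the solfège scale do→ti).
Putting the parts together: (Wed -2 la) and then (Thu 1 ti).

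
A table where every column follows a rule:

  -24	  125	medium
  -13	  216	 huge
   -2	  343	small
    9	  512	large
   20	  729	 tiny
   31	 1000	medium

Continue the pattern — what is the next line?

First component: -24, -13, -2, 9, 20, 31 → 42 (+11 each step).
Second component: perfect cubes: 5³, 6³, 7³, …, so 125, 216, 343, 512, 729, 1000 → 1331.
Size: medium, huge, small, large, tiny, medium → huge (repeats medium → huge → small → large → tiny).
Combining the parts gives 42  1331  huge.

42  1331  huge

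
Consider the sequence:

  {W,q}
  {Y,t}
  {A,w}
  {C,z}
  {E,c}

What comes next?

{G,f}

First letter goes W, Y, A, C, E → G (letters move forward 2 places in the alphabet, wrapping Z→A).
Second letter goes q, t, w, z, c → f (letters move forward 3 places in the alphabet, wrapping Z→A).
So the next pair is {G,f}.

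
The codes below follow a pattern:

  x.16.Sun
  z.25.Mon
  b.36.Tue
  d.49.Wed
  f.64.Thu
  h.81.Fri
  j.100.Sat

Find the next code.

l.121.Sun

Letter: letters move forward 2 places in the alphabet, wrapping Z→A; x, z, b, d, f, h, j → l.
Second component: perfect squares: 4², 5², 6², …, so 16, 25, 36, 49, 64, 81, 100 → 121.
Day: Sun, Mon, Tue, Wed, Thu, Fri, Sat → Sun (runs through the weekdays Mon→Sun).
So the next code is l.121.Sun.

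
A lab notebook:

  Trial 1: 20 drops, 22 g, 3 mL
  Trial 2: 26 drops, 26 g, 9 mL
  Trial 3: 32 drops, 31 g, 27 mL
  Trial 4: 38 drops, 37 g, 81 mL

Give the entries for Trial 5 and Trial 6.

Drops: 20, 26, 32, 38 → 44 → 50 (+6 each step).
G: differences are 4, 5, 6, … (increasing by 1 each time), so 22, 26, 31, 37 → 44 → 52.
For the mL, ×3 each step: 3, 9, 27, 81 → 243 → 729.
So the next two rows are 44 drops, 44 g, 243 mL and 50 drops, 52 g, 729 mL.

44 drops, 44 g, 243 mL; 50 drops, 52 g, 729 mL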